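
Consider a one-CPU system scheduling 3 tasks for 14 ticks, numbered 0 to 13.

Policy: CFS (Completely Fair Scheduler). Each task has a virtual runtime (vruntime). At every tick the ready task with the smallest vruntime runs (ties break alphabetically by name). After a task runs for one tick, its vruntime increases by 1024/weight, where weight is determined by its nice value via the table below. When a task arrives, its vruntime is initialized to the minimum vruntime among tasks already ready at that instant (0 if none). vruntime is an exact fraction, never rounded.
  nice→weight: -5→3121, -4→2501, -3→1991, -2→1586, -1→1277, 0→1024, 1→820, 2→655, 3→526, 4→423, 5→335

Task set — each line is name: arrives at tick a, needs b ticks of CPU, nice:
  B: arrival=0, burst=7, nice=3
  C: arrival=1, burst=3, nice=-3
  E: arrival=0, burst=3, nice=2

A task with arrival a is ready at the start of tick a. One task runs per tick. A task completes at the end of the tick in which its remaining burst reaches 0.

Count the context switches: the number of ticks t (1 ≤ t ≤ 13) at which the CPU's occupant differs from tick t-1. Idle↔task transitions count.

t=0: vr[B=0 E=0] → run B
t=1: vr[B=512/263 C=0 E=0] → run C
t=2: vr[B=512/263 C=1024/1991 E=0] → run E
t=3: vr[B=512/263 C=1024/1991 E=1024/655] → run C
t=4: vr[B=512/263 C=2048/1991 E=1024/655] → run C
t=5: vr[B=512/263 E=1024/655] → run E
t=6: vr[B=512/263 E=2048/655] → run B
t=7: vr[B=1024/263 E=2048/655] → run E
t=8: vr[B=1024/263] → run B
t=9: vr[B=1536/263] → run B
t=10: vr[B=2048/263] → run B
t=11: vr[B=2560/263] → run B
t=12: vr[B=3072/263] → run B
t=13: (idle)

context switches = 8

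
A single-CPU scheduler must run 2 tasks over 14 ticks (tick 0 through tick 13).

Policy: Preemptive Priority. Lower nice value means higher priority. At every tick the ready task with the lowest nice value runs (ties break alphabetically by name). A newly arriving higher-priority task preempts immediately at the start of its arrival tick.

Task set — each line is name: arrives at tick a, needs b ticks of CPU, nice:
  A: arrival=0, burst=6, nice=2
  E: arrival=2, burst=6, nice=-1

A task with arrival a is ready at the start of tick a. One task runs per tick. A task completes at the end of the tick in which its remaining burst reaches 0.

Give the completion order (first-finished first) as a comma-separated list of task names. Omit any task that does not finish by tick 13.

t=0: ready={A} → run A
t=1: ready={A} → run A
t=2: ready={A,E} → run E
t=3: ready={A,E} → run E
t=4: ready={A,E} → run E
t=5: ready={A,E} → run E
t=6: ready={A,E} → run E
t=7: ready={A,E} → run E
t=8: ready={A} → run A
t=9: ready={A} → run A
t=10: ready={A} → run A
t=11: ready={A} → run A
t=12: (idle)
t=13: (idle)

completion order = E, A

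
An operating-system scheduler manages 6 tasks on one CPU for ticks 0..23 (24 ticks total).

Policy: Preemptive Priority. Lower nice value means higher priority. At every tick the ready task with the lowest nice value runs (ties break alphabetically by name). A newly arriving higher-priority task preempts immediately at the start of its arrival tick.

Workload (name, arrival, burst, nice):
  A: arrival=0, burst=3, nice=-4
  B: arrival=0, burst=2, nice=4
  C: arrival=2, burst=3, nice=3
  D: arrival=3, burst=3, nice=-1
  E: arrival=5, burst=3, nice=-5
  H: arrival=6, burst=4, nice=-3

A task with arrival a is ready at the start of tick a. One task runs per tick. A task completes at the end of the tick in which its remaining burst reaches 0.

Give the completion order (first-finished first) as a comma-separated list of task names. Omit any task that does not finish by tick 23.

completion order = A, E, H, D, C, B

t=0: ready={A,B} → run A
t=1: ready={A,B} → run A
t=2: ready={A,B,C} → run A
t=3: ready={B,C,D} → run D
t=4: ready={B,C,D} → run D
t=5: ready={B,C,D,E} → run E
t=6: ready={B,C,D,E,H} → run E
t=7: ready={B,C,D,E,H} → run E
t=8: ready={B,C,D,H} → run H
t=9: ready={B,C,D,H} → run H
t=10: ready={B,C,D,H} → run H
t=11: ready={B,C,D,H} → run H
t=12: ready={B,C,D} → run D
t=13: ready={B,C} → run C
t=14: ready={B,C} → run C
t=15: ready={B,C} → run C
t=16: ready={B} → run B
t=17: ready={B} → run B
t=18: (idle)
t=19: (idle)
t=20: (idle)
t=21: (idle)
t=22: (idle)
t=23: (idle)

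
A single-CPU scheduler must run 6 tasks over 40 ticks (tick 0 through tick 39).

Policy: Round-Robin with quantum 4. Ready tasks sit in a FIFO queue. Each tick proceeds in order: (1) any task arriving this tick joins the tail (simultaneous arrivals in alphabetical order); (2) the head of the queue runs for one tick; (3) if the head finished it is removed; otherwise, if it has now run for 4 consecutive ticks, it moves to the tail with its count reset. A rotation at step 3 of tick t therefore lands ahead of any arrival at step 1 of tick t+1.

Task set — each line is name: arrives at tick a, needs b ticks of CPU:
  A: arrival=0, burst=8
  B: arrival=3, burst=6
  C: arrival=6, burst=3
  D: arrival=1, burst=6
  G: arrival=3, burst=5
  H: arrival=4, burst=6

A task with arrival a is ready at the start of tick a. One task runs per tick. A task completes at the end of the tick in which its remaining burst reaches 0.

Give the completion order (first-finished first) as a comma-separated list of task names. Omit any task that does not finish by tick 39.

t=0: queue=[A] q_used=0 → run A
t=1: queue=[A,D] q_used=1 → run A
t=2: queue=[A,D] q_used=2 → run A
t=3: queue=[A,D,B,G] q_used=3 → run A
t=4: queue=[D,B,G,A,H] q_used=0 → run D
t=5: queue=[D,B,G,A,H] q_used=1 → run D
t=6: queue=[D,B,G,A,H,C] q_used=2 → run D
t=7: queue=[D,B,G,A,H,C] q_used=3 → run D
t=8: queue=[B,G,A,H,C,D] q_used=0 → run B
t=9: queue=[B,G,A,H,C,D] q_used=1 → run B
t=10: queue=[B,G,A,H,C,D] q_used=2 → run B
t=11: queue=[B,G,A,H,C,D] q_used=3 → run B
t=12: queue=[G,A,H,C,D,B] q_used=0 → run G
t=13: queue=[G,A,H,C,D,B] q_used=1 → run G
t=14: queue=[G,A,H,C,D,B] q_used=2 → run G
t=15: queue=[G,A,H,C,D,B] q_used=3 → run G
t=16: queue=[A,H,C,D,B,G] q_used=0 → run A
t=17: queue=[A,H,C,D,B,G] q_used=1 → run A
t=18: queue=[A,H,C,D,B,G] q_used=2 → run A
t=19: queue=[A,H,C,D,B,G] q_used=3 → run A
t=20: queue=[H,C,D,B,G] q_used=0 → run H
t=21: queue=[H,C,D,B,G] q_used=1 → run H
t=22: queue=[H,C,D,B,G] q_used=2 → run H
t=23: queue=[H,C,D,B,G] q_used=3 → run H
t=24: queue=[C,D,B,G,H] q_used=0 → run C
t=25: queue=[C,D,B,G,H] q_used=1 → run C
t=26: queue=[C,D,B,G,H] q_used=2 → run C
t=27: queue=[D,B,G,H] q_used=0 → run D
t=28: queue=[D,B,G,H] q_used=1 → run D
t=29: queue=[B,G,H] q_used=0 → run B
t=30: queue=[B,G,H] q_used=1 → run B
t=31: queue=[G,H] q_used=0 → run G
t=32: queue=[H] q_used=0 → run H
t=33: queue=[H] q_used=1 → run H
t=34: (idle)
t=35: (idle)
t=36: (idle)
t=37: (idle)
t=38: (idle)
t=39: (idle)

completion order = A, C, D, B, G, H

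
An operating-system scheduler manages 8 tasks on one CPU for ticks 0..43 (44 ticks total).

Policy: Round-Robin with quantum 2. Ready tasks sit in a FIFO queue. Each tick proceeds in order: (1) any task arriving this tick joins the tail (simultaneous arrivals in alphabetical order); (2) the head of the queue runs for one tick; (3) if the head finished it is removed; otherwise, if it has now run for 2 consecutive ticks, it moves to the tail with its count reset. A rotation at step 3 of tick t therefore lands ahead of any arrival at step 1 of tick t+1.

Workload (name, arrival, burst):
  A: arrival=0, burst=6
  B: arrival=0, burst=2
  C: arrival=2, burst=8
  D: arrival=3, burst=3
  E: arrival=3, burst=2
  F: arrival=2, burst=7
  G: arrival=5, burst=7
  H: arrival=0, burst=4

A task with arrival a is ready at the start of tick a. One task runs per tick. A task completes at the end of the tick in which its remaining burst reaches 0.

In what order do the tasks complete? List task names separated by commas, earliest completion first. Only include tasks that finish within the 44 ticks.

completion order = B, E, H, A, D, C, F, G

t=0: queue=[A,B,H] q_used=0 → run A
t=1: queue=[A,B,H] q_used=1 → run A
t=2: queue=[B,H,A,C,F] q_used=0 → run B
t=3: queue=[B,H,A,C,F,D,E] q_used=1 → run B
t=4: queue=[H,A,C,F,D,E] q_used=0 → run H
t=5: queue=[H,A,C,F,D,E,G] q_used=1 → run H
t=6: queue=[A,C,F,D,E,G,H] q_used=0 → run A
t=7: queue=[A,C,F,D,E,G,H] q_used=1 → run A
t=8: queue=[C,F,D,E,G,H,A] q_used=0 → run C
t=9: queue=[C,F,D,E,G,H,A] q_used=1 → run C
t=10: queue=[F,D,E,G,H,A,C] q_used=0 → run F
t=11: queue=[F,D,E,G,H,A,C] q_used=1 → run F
t=12: queue=[D,E,G,H,A,C,F] q_used=0 → run D
t=13: queue=[D,E,G,H,A,C,F] q_used=1 → run D
t=14: queue=[E,G,H,A,C,F,D] q_used=0 → run E
t=15: queue=[E,G,H,A,C,F,D] q_used=1 → run E
t=16: queue=[G,H,A,C,F,D] q_used=0 → run G
t=17: queue=[G,H,A,C,F,D] q_used=1 → run G
t=18: queue=[H,A,C,F,D,G] q_used=0 → run H
t=19: queue=[H,A,C,F,D,G] q_used=1 → run H
t=20: queue=[A,C,F,D,G] q_used=0 → run A
t=21: queue=[A,C,F,D,G] q_used=1 → run A
t=22: queue=[C,F,D,G] q_used=0 → run C
t=23: queue=[C,F,D,G] q_used=1 → run C
t=24: queue=[F,D,G,C] q_used=0 → run F
t=25: queue=[F,D,G,C] q_used=1 → run F
t=26: queue=[D,G,C,F] q_used=0 → run D
t=27: queue=[G,C,F] q_used=0 → run G
t=28: queue=[G,C,F] q_used=1 → run G
t=29: queue=[C,F,G] q_used=0 → run C
t=30: queue=[C,F,G] q_used=1 → run C
t=31: queue=[F,G,C] q_used=0 → run F
t=32: queue=[F,G,C] q_used=1 → run F
t=33: queue=[G,C,F] q_used=0 → run G
t=34: queue=[G,C,F] q_used=1 → run G
t=35: queue=[C,F,G] q_used=0 → run C
t=36: queue=[C,F,G] q_used=1 → run C
t=37: queue=[F,G] q_used=0 → run F
t=38: queue=[G] q_used=0 → run G
t=39: (idle)
t=40: (idle)
t=41: (idle)
t=42: (idle)
t=43: (idle)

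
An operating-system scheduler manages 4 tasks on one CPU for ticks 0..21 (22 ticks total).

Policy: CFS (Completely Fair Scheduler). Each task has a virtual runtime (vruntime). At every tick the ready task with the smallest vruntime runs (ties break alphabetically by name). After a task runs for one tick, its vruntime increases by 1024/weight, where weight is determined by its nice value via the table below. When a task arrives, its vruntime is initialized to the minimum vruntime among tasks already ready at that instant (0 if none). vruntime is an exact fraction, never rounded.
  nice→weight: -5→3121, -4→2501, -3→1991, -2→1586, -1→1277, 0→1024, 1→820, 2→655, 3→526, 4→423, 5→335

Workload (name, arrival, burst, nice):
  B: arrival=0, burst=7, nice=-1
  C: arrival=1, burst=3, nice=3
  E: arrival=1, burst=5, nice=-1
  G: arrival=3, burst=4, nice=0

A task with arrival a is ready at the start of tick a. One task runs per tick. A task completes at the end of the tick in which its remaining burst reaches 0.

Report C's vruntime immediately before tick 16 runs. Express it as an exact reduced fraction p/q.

t=0: vr[B=0] → run B
t=1: vr[B=1024/1277 C=1024/1277 E=1024/1277] → run B
t=2: vr[B=2048/1277 C=1024/1277 E=1024/1277] → run C
t=3: vr[B=2048/1277 C=923136/335851 E=1024/1277 G=1024/1277] → run E
t=4: vr[B=2048/1277 C=923136/335851 E=2048/1277 G=1024/1277] → run G
t=5: vr[B=2048/1277 C=923136/335851 E=2048/1277 G=2301/1277] → run B
t=6: vr[B=3072/1277 C=923136/335851 E=2048/1277 G=2301/1277] → run E
t=7: vr[B=3072/1277 C=923136/335851 E=3072/1277 G=2301/1277] → run G
t=8: vr[B=3072/1277 C=923136/335851 E=3072/1277 G=3578/1277] → run B
t=9: vr[B=4096/1277 C=923136/335851 E=3072/1277 G=3578/1277] → run E
t=10: vr[B=4096/1277 C=923136/335851 E=4096/1277 G=3578/1277] → run C
t=11: vr[B=4096/1277 C=1576960/335851 E=4096/1277 G=3578/1277] → run G
t=12: vr[B=4096/1277 C=1576960/335851 E=4096/1277 G=4855/1277] → run B
t=13: vr[B=5120/1277 C=1576960/335851 E=4096/1277 G=4855/1277] → run E
t=14: vr[B=5120/1277 C=1576960/335851 E=5120/1277 G=4855/1277] → run G
t=15: vr[B=5120/1277 C=1576960/335851 E=5120/1277] → run B
t=16: vr[B=6144/1277 C=1576960/335851 E=5120/1277] → run E
t=17: vr[B=6144/1277 C=1576960/335851] → run C
t=18: vr[B=6144/1277] → run B
t=19: (idle)
t=20: (idle)
t=21: (idle)

vruntime(C, start of tick 16) = 1576960/335851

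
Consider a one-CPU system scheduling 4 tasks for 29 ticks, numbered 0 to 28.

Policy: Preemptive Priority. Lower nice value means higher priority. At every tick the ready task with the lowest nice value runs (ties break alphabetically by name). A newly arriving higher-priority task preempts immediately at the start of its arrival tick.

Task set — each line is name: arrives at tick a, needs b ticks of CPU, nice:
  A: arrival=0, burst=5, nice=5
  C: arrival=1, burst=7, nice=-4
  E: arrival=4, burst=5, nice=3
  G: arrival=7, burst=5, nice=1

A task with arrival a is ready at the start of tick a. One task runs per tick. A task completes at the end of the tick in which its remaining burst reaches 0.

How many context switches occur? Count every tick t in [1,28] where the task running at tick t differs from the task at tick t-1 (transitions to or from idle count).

context switches = 5

t=0: ready={A} → run A
t=1: ready={A,C} → run C
t=2: ready={A,C} → run C
t=3: ready={A,C} → run C
t=4: ready={A,C,E} → run C
t=5: ready={A,C,E} → run C
t=6: ready={A,C,E} → run C
t=7: ready={A,C,E,G} → run C
t=8: ready={A,E,G} → run G
t=9: ready={A,E,G} → run G
t=10: ready={A,E,G} → run G
t=11: ready={A,E,G} → run G
t=12: ready={A,E,G} → run G
t=13: ready={A,E} → run E
t=14: ready={A,E} → run E
t=15: ready={A,E} → run E
t=16: ready={A,E} → run E
t=17: ready={A,E} → run E
t=18: ready={A} → run A
t=19: ready={A} → run A
t=20: ready={A} → run A
t=21: ready={A} → run A
t=22: (idle)
t=23: (idle)
t=24: (idle)
t=25: (idle)
t=26: (idle)
t=27: (idle)
t=28: (idle)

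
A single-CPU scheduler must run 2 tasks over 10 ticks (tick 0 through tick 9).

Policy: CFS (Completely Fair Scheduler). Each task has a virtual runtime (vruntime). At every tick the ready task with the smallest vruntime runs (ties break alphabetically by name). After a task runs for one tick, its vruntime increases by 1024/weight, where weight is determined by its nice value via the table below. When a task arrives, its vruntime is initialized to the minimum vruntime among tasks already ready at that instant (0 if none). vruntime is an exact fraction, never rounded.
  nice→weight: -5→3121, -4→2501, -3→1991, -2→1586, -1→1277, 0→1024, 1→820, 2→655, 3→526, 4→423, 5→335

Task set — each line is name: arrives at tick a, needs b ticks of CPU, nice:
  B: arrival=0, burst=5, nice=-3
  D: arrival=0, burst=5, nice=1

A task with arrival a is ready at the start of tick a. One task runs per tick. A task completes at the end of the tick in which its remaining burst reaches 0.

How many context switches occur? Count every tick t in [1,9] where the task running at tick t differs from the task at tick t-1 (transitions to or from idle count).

t=0: vr[B=0 D=0] → run B
t=1: vr[B=1024/1991 D=0] → run D
t=2: vr[B=1024/1991 D=256/205] → run B
t=3: vr[B=2048/1991 D=256/205] → run B
t=4: vr[B=3072/1991 D=256/205] → run D
t=5: vr[B=3072/1991 D=512/205] → run B
t=6: vr[B=4096/1991 D=512/205] → run B
t=7: vr[D=512/205] → run D
t=8: vr[D=768/205] → run D
t=9: vr[D=1024/205] → run D

context switches = 5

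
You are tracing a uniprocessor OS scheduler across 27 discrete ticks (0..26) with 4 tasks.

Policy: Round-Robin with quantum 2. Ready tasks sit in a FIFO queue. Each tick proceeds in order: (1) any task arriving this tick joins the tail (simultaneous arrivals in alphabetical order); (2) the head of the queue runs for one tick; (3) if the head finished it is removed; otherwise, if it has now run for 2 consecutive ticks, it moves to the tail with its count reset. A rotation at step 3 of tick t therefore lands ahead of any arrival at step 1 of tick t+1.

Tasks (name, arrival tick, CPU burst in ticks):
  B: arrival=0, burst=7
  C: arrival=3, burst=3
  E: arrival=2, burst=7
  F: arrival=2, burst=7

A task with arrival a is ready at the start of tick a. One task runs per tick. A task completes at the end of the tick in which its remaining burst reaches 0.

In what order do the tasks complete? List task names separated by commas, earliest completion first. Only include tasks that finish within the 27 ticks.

t=0: queue=[B] q_used=0 → run B
t=1: queue=[B] q_used=1 → run B
t=2: queue=[B,E,F] q_used=0 → run B
t=3: queue=[B,E,F,C] q_used=1 → run B
t=4: queue=[E,F,C,B] q_used=0 → run E
t=5: queue=[E,F,C,B] q_used=1 → run E
t=6: queue=[F,C,B,E] q_used=0 → run F
t=7: queue=[F,C,B,E] q_used=1 → run F
t=8: queue=[C,B,E,F] q_used=0 → run C
t=9: queue=[C,B,E,F] q_used=1 → run C
t=10: queue=[B,E,F,C] q_used=0 → run B
t=11: queue=[B,E,F,C] q_used=1 → run B
t=12: queue=[E,F,C,B] q_used=0 → run E
t=13: queue=[E,F,C,B] q_used=1 → run E
t=14: queue=[F,C,B,E] q_used=0 → run F
t=15: queue=[F,C,B,E] q_used=1 → run F
t=16: queue=[C,B,E,F] q_used=0 → run C
t=17: queue=[B,E,F] q_used=0 → run B
t=18: queue=[E,F] q_used=0 → run E
t=19: queue=[E,F] q_used=1 → run E
t=20: queue=[F,E] q_used=0 → run F
t=21: queue=[F,E] q_used=1 → run F
t=22: queue=[E,F] q_used=0 → run E
t=23: queue=[F] q_used=0 → run F
t=24: (idle)
t=25: (idle)
t=26: (idle)

completion order = C, B, E, F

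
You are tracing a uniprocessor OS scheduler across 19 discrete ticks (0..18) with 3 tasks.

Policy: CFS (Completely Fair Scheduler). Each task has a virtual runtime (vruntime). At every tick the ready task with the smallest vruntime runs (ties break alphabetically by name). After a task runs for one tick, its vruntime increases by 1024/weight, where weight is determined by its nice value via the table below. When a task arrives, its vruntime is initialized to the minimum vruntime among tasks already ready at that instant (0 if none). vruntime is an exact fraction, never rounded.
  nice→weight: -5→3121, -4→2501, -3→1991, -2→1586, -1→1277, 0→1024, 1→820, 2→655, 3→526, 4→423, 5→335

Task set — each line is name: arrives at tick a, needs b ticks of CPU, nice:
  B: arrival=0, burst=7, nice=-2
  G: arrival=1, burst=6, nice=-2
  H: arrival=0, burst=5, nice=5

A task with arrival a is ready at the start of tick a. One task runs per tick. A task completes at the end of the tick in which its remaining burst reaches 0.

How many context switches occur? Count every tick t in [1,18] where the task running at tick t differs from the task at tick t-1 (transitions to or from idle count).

context switches = 16

t=0: vr[B=0 H=0] → run B
t=1: vr[B=512/793 G=0 H=0] → run G
t=2: vr[B=512/793 G=512/793 H=0] → run H
t=3: vr[B=512/793 G=512/793 H=1024/335] → run B
t=4: vr[B=1024/793 G=512/793 H=1024/335] → run G
t=5: vr[B=1024/793 G=1024/793 H=1024/335] → run B
t=6: vr[B=1536/793 G=1024/793 H=1024/335] → run G
t=7: vr[B=1536/793 G=1536/793 H=1024/335] → run B
t=8: vr[B=2048/793 G=1536/793 H=1024/335] → run G
t=9: vr[B=2048/793 G=2048/793 H=1024/335] → run B
t=10: vr[B=2560/793 G=2048/793 H=1024/335] → run G
t=11: vr[B=2560/793 G=2560/793 H=1024/335] → run H
t=12: vr[B=2560/793 G=2560/793 H=2048/335] → run B
t=13: vr[B=3072/793 G=2560/793 H=2048/335] → run G
t=14: vr[B=3072/793 H=2048/335] → run B
t=15: vr[H=2048/335] → run H
t=16: vr[H=3072/335] → run H
t=17: vr[H=4096/335] → run H
t=18: (idle)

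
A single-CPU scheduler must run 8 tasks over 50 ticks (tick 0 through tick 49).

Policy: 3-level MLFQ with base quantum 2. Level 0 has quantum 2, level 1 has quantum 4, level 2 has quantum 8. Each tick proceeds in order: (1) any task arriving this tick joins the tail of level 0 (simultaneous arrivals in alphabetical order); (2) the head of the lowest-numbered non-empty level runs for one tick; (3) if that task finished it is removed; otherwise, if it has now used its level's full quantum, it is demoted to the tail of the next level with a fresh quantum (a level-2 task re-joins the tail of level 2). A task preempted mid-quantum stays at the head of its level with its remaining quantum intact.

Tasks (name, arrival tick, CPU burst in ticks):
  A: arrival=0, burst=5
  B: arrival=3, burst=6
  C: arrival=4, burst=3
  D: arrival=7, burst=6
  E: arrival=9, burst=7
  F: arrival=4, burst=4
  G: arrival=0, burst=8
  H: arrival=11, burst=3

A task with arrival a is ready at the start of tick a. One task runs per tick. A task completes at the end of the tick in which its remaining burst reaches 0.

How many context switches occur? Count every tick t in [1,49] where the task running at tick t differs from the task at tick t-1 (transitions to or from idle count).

t=0: L0/L1/L2 = AG/-/- → run A
t=1: L0/L1/L2 = AG/-/- → run A
t=2: L0/L1/L2 = G/A/- → run G
t=3: L0/L1/L2 = GB/A/- → run G
t=4: L0/L1/L2 = BCF/AG/- → run B
t=5: L0/L1/L2 = BCF/AG/- → run B
t=6: L0/L1/L2 = CF/AGB/- → run C
t=7: L0/L1/L2 = CFD/AGB/- → run C
t=8: L0/L1/L2 = FD/AGBC/- → run F
t=9: L0/L1/L2 = FDE/AGBC/- → run F
t=10: L0/L1/L2 = DE/AGBCF/- → run D
t=11: L0/L1/L2 = DEH/AGBCF/- → run D
t=12: L0/L1/L2 = EH/AGBCFD/- → run E
t=13: L0/L1/L2 = EH/AGBCFD/- → run E
t=14: L0/L1/L2 = H/AGBCFDE/- → run H
t=15: L0/L1/L2 = H/AGBCFDE/- → run H
t=16: L0/L1/L2 = -/AGBCFDEH/- → run A
t=17: L0/L1/L2 = -/AGBCFDEH/- → run A
t=18: L0/L1/L2 = -/AGBCFDEH/- → run A
t=19: L0/L1/L2 = -/GBCFDEH/- → run G
t=20: L0/L1/L2 = -/GBCFDEH/- → run G
t=21: L0/L1/L2 = -/GBCFDEH/- → run G
t=22: L0/L1/L2 = -/GBCFDEH/- → run G
t=23: L0/L1/L2 = -/BCFDEH/G → run B
t=24: L0/L1/L2 = -/BCFDEH/G → run B
t=25: L0/L1/L2 = -/BCFDEH/G → run B
t=26: L0/L1/L2 = -/BCFDEH/G → run B
t=27: L0/L1/L2 = -/CFDEH/G → run C
t=28: L0/L1/L2 = -/FDEH/G → run F
t=29: L0/L1/L2 = -/FDEH/G → run F
t=30: L0/L1/L2 = -/DEH/G → run D
t=31: L0/L1/L2 = -/DEH/G → run D
t=32: L0/L1/L2 = -/DEH/G → run D
t=33: L0/L1/L2 = -/DEH/G → run D
t=34: L0/L1/L2 = -/EH/G → run E
t=35: L0/L1/L2 = -/EH/G → run E
t=36: L0/L1/L2 = -/EH/G → run E
t=37: L0/L1/L2 = -/EH/G → run E
t=38: L0/L1/L2 = -/H/GE → run H
t=39: L0/L1/L2 = -/-/GE → run G
t=40: L0/L1/L2 = -/-/GE → run G
t=41: L0/L1/L2 = -/-/E → run E
t=42: (idle)
t=43: (idle)
t=44: (idle)
t=45: (idle)
t=46: (idle)
t=47: (idle)
t=48: (idle)
t=49: (idle)

context switches = 18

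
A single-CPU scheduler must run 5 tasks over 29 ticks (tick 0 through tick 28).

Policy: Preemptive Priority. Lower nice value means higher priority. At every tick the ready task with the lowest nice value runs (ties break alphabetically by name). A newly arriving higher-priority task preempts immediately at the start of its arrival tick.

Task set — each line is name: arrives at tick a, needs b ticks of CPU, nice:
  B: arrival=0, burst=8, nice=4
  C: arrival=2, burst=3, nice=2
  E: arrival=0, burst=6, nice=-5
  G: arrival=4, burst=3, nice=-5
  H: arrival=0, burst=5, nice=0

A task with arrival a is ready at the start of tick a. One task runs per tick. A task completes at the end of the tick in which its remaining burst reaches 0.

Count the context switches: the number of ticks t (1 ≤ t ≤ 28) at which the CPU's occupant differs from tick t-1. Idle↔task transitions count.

context switches = 5

t=0: ready={B,E,H} → run E
t=1: ready={B,E,H} → run E
t=2: ready={B,C,E,H} → run E
t=3: ready={B,C,E,H} → run E
t=4: ready={B,C,E,G,H} → run E
t=5: ready={B,C,E,G,H} → run E
t=6: ready={B,C,G,H} → run G
t=7: ready={B,C,G,H} → run G
t=8: ready={B,C,G,H} → run G
t=9: ready={B,C,H} → run H
t=10: ready={B,C,H} → run H
t=11: ready={B,C,H} → run H
t=12: ready={B,C,H} → run H
t=13: ready={B,C,H} → run H
t=14: ready={B,C} → run C
t=15: ready={B,C} → run C
t=16: ready={B,C} → run C
t=17: ready={B} → run B
t=18: ready={B} → run B
t=19: ready={B} → run B
t=20: ready={B} → run B
t=21: ready={B} → run B
t=22: ready={B} → run B
t=23: ready={B} → run B
t=24: ready={B} → run B
t=25: (idle)
t=26: (idle)
t=27: (idle)
t=28: (idle)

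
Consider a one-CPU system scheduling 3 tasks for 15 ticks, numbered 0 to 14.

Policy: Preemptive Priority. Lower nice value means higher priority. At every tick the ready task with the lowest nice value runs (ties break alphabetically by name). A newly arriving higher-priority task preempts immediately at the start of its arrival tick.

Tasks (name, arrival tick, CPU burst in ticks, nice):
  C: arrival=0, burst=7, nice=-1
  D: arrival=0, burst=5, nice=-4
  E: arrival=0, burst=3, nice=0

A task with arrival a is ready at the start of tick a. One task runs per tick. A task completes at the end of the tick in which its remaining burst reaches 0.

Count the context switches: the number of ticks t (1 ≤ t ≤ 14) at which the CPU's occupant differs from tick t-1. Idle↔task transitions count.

context switches = 2

t=0: ready={C,D,E} → run D
t=1: ready={C,D,E} → run D
t=2: ready={C,D,E} → run D
t=3: ready={C,D,E} → run D
t=4: ready={C,D,E} → run D
t=5: ready={C,E} → run C
t=6: ready={C,E} → run C
t=7: ready={C,E} → run C
t=8: ready={C,E} → run C
t=9: ready={C,E} → run C
t=10: ready={C,E} → run C
t=11: ready={C,E} → run C
t=12: ready={E} → run E
t=13: ready={E} → run E
t=14: ready={E} → run E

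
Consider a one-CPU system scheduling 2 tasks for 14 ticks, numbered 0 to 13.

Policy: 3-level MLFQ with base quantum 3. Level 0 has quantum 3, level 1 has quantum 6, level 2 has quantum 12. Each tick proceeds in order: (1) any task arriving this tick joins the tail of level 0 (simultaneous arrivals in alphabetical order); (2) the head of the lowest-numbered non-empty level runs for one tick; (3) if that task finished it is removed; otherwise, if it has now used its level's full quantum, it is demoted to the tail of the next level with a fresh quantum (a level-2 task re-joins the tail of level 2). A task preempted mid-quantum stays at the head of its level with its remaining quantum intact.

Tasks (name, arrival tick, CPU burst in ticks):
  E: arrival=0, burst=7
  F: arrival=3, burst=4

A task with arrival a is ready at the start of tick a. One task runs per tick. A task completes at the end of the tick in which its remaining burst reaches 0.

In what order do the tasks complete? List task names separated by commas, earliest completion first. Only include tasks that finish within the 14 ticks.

completion order = E, F

t=0: L0/L1/L2 = E/-/- → run E
t=1: L0/L1/L2 = E/-/- → run E
t=2: L0/L1/L2 = E/-/- → run E
t=3: L0/L1/L2 = F/E/- → run F
t=4: L0/L1/L2 = F/E/- → run F
t=5: L0/L1/L2 = F/E/- → run F
t=6: L0/L1/L2 = -/EF/- → run E
t=7: L0/L1/L2 = -/EF/- → run E
t=8: L0/L1/L2 = -/EF/- → run E
t=9: L0/L1/L2 = -/EF/- → run E
t=10: L0/L1/L2 = -/F/- → run F
t=11: (idle)
t=12: (idle)
t=13: (idle)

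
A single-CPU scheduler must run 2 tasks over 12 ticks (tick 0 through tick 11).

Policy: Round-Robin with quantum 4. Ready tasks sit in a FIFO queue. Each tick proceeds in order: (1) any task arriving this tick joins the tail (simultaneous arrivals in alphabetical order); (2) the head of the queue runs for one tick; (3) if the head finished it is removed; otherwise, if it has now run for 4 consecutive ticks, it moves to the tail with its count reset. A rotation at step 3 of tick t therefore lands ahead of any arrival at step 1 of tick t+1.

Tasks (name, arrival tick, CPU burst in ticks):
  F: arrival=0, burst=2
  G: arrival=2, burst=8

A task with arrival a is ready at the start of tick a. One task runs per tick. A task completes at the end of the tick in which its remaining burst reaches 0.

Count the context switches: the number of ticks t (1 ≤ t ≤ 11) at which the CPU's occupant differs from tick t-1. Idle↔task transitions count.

context switches = 2

t=0: queue=[F] q_used=0 → run F
t=1: queue=[F] q_used=1 → run F
t=2: queue=[G] q_used=0 → run G
t=3: queue=[G] q_used=1 → run G
t=4: queue=[G] q_used=2 → run G
t=5: queue=[G] q_used=3 → run G
t=6: queue=[G] q_used=0 → run G
t=7: queue=[G] q_used=1 → run G
t=8: queue=[G] q_used=2 → run G
t=9: queue=[G] q_used=3 → run G
t=10: (idle)
t=11: (idle)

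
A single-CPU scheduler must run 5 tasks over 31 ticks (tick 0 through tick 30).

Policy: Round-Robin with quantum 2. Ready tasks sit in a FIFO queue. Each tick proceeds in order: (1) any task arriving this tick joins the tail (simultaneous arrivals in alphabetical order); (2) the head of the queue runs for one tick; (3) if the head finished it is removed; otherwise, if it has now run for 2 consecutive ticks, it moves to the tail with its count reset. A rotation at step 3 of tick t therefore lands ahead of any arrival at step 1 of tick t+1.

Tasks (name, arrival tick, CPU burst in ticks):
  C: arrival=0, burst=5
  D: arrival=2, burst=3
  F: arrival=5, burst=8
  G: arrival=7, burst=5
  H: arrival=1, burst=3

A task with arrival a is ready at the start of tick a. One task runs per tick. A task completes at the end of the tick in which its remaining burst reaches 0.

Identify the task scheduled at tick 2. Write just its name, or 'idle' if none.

running at tick 2 = H

t=0: queue=[C] q_used=0 → run C
t=1: queue=[C,H] q_used=1 → run C
t=2: queue=[H,C,D] q_used=0 → run H
t=3: queue=[H,C,D] q_used=1 → run H
t=4: queue=[C,D,H] q_used=0 → run C
t=5: queue=[C,D,H,F] q_used=1 → run C
t=6: queue=[D,H,F,C] q_used=0 → run D
t=7: queue=[D,H,F,C,G] q_used=1 → run D
t=8: queue=[H,F,C,G,D] q_used=0 → run H
t=9: queue=[F,C,G,D] q_used=0 → run F
t=10: queue=[F,C,G,D] q_used=1 → run F
t=11: queue=[C,G,D,F] q_used=0 → run C
t=12: queue=[G,D,F] q_used=0 → run G
t=13: queue=[G,D,F] q_used=1 → run G
t=14: queue=[D,F,G] q_used=0 → run D
t=15: queue=[F,G] q_used=0 → run F
t=16: queue=[F,G] q_used=1 → run F
t=17: queue=[G,F] q_used=0 → run G
t=18: queue=[G,F] q_used=1 → run G
t=19: queue=[F,G] q_used=0 → run F
t=20: queue=[F,G] q_used=1 → run F
t=21: queue=[G,F] q_used=0 → run G
t=22: queue=[F] q_used=0 → run F
t=23: queue=[F] q_used=1 → run F
t=24: (idle)
t=25: (idle)
t=26: (idle)
t=27: (idle)
t=28: (idle)
t=29: (idle)
t=30: (idle)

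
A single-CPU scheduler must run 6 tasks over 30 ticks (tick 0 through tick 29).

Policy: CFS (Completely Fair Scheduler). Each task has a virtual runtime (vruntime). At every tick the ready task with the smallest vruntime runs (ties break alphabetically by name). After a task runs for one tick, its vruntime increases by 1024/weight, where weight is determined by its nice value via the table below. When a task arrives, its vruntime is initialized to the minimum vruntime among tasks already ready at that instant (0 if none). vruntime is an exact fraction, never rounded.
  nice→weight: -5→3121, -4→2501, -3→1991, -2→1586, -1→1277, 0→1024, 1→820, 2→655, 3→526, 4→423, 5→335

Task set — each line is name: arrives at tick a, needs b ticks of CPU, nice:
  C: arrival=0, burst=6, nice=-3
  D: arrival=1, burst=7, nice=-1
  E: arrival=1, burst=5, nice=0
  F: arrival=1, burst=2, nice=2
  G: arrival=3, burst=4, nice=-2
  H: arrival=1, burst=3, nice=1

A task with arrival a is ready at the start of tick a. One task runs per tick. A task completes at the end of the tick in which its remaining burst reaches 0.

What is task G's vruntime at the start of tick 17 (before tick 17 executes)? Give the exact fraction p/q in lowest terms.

t=0: vr[C=0] → run C
t=1: vr[C=1024/1991 D=1024/1991 E=1024/1991 F=1024/1991 H=1024/1991] → run C
t=2: vr[C=2048/1991 D=1024/1991 E=1024/1991 F=1024/1991 H=1024/1991] → run D
t=3: vr[C=2048/1991 D=3346432/2542507 E=1024/1991 F=1024/1991 G=1024/1991 H=1024/1991] → run E
t=4: vr[C=2048/1991 D=3346432/2542507 E=3015/1991 F=1024/1991 G=1024/1991 H=1024/1991] → run F
t=5: vr[C=2048/1991 D=3346432/2542507 E=3015/1991 F=2709504/1304105 G=1024/1991 H=1024/1991] → run G
t=6: vr[C=2048/1991 D=3346432/2542507 E=3015/1991 F=2709504/1304105 G=1831424/1578863 H=1024/1991] → run H
t=7: vr[C=2048/1991 D=3346432/2542507 E=3015/1991 F=2709504/1304105 G=1831424/1578863 H=719616/408155] → run C
t=8: vr[C=3072/1991 D=3346432/2542507 E=3015/1991 F=2709504/1304105 G=1831424/1578863 H=719616/408155] → run G
t=9: vr[C=3072/1991 D=3346432/2542507 E=3015/1991 F=2709504/1304105 G=2850816/1578863 H=719616/408155] → run D
t=10: vr[C=3072/1991 D=5385216/2542507 E=3015/1991 F=2709504/1304105 G=2850816/1578863 H=719616/408155] → run E
t=11: vr[C=3072/1991 D=5385216/2542507 E=5006/1991 F=2709504/1304105 G=2850816/1578863 H=719616/408155] → run C
t=12: vr[C=4096/1991 D=5385216/2542507 E=5006/1991 F=2709504/1304105 G=2850816/1578863 H=719616/408155] → run H
t=13: vr[C=4096/1991 D=5385216/2542507 E=5006/1991 F=2709504/1304105 G=2850816/1578863 H=1229312/408155] → run G
t=14: vr[C=4096/1991 D=5385216/2542507 E=5006/1991 F=2709504/1304105 G=3870208/1578863 H=1229312/408155] → run C
t=15: vr[C=5120/1991 D=5385216/2542507 E=5006/1991 F=2709504/1304105 G=3870208/1578863 H=1229312/408155] → run F
t=16: vr[C=5120/1991 D=5385216/2542507 E=5006/1991 G=3870208/1578863 H=1229312/408155] → run D
t=17: vr[C=5120/1991 D=7424000/2542507 E=5006/1991 G=3870208/1578863 H=1229312/408155] → run G
t=18: vr[C=5120/1991 D=7424000/2542507 E=5006/1991 H=1229312/408155] → run E
t=19: vr[C=5120/1991 D=7424000/2542507 E=6997/1991 H=1229312/408155] → run C
t=20: vr[D=7424000/2542507 E=6997/1991 H=1229312/408155] → run D
t=21: vr[D=9462784/2542507 E=6997/1991 H=1229312/408155] → run H
t=22: vr[D=9462784/2542507 E=6997/1991] → run E
t=23: vr[D=9462784/2542507 E=8988/1991] → run D
t=24: vr[D=11501568/2542507 E=8988/1991] → run E
t=25: vr[D=11501568/2542507] → run D
t=26: vr[D=13540352/2542507] → run D
t=27: (idle)
t=28: (idle)
t=29: (idle)

vruntime(G, start of tick 17) = 3870208/1578863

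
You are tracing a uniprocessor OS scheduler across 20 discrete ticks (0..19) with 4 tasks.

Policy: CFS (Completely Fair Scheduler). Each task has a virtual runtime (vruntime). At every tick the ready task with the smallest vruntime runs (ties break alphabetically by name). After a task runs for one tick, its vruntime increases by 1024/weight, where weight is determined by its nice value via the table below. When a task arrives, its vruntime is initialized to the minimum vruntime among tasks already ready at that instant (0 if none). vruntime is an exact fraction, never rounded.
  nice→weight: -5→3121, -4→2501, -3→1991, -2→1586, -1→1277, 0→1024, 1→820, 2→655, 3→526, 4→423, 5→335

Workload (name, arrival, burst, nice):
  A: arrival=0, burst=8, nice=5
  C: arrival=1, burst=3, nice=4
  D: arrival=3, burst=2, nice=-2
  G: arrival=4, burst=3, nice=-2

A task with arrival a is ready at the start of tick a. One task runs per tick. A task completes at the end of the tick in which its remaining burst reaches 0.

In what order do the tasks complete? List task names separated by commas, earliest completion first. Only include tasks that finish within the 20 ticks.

t=0: vr[A=0] → run A
t=1: vr[A=1024/335 C=1024/335] → run A
t=2: vr[A=2048/335 C=1024/335] → run C
t=3: vr[A=2048/335 C=776192/141705 D=776192/141705] → run C
t=4: vr[A=2048/335 C=1119232/141705 D=776192/141705 G=776192/141705] → run D
t=5: vr[A=2048/335 C=1119232/141705 D=688073216/112372065 G=776192/141705] → run G
t=6: vr[A=2048/335 C=1119232/141705 D=688073216/112372065 G=688073216/112372065] → run A
t=7: vr[A=3072/335 C=1119232/141705 D=688073216/112372065 G=688073216/112372065] → run D
t=8: vr[A=3072/335 C=1119232/141705 G=688073216/112372065] → run G
t=9: vr[A=3072/335 C=1119232/141705 G=760626176/112372065] → run G
t=10: vr[A=3072/335 C=1119232/141705] → run C
t=11: vr[A=3072/335] → run A
t=12: vr[A=4096/335] → run A
t=13: vr[A=1024/67] → run A
t=14: vr[A=6144/335] → run A
t=15: vr[A=7168/335] → run A
t=16: (idle)
t=17: (idle)
t=18: (idle)
t=19: (idle)

completion order = D, G, C, A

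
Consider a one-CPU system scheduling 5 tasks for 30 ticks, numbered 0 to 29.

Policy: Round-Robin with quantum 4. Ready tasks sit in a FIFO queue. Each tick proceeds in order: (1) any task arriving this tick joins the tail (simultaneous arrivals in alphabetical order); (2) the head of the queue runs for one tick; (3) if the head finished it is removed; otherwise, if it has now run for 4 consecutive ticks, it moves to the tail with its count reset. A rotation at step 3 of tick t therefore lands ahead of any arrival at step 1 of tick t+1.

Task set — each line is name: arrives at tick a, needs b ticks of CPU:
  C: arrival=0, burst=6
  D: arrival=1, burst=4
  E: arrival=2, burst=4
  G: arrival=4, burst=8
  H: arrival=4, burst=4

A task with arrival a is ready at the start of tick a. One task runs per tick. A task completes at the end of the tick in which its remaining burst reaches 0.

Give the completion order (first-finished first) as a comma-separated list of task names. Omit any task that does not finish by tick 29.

t=0: queue=[C] q_used=0 → run C
t=1: queue=[C,D] q_used=1 → run C
t=2: queue=[C,D,E] q_used=2 → run C
t=3: queue=[C,D,E] q_used=3 → run C
t=4: queue=[D,E,C,G,H] q_used=0 → run D
t=5: queue=[D,E,C,G,H] q_used=1 → run D
t=6: queue=[D,E,C,G,H] q_used=2 → run D
t=7: queue=[D,E,C,G,H] q_used=3 → run D
t=8: queue=[E,C,G,H] q_used=0 → run E
t=9: queue=[E,C,G,H] q_used=1 → run E
t=10: queue=[E,C,G,H] q_used=2 → run E
t=11: queue=[E,C,G,H] q_used=3 → run E
t=12: queue=[C,G,H] q_used=0 → run C
t=13: queue=[C,G,H] q_used=1 → run C
t=14: queue=[G,H] q_used=0 → run G
t=15: queue=[G,H] q_used=1 → run G
t=16: queue=[G,H] q_used=2 → run G
t=17: queue=[G,H] q_used=3 → run G
t=18: queue=[H,G] q_used=0 → run H
t=19: queue=[H,G] q_used=1 → run H
t=20: queue=[H,G] q_used=2 → run H
t=21: queue=[H,G] q_used=3 → run H
t=22: queue=[G] q_used=0 → run G
t=23: queue=[G] q_used=1 → run G
t=24: queue=[G] q_used=2 → run G
t=25: queue=[G] q_used=3 → run G
t=26: (idle)
t=27: (idle)
t=28: (idle)
t=29: (idle)

completion order = D, E, C, H, G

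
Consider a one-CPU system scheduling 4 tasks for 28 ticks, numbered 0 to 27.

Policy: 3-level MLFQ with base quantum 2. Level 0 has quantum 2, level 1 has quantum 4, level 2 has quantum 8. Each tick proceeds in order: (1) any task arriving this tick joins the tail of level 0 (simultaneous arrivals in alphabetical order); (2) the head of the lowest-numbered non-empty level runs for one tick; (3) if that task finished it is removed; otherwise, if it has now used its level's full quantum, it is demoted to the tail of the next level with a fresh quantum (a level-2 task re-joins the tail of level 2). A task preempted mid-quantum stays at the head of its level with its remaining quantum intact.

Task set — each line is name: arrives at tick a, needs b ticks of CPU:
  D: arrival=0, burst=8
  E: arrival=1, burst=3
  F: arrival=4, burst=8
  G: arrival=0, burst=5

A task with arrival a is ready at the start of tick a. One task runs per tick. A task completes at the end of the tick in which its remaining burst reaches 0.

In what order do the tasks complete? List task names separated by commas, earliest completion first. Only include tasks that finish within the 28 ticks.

t=0: L0/L1/L2 = DG/-/- → run D
t=1: L0/L1/L2 = DGE/-/- → run D
t=2: L0/L1/L2 = GE/D/- → run G
t=3: L0/L1/L2 = GE/D/- → run G
t=4: L0/L1/L2 = EF/DG/- → run E
t=5: L0/L1/L2 = EF/DG/- → run E
t=6: L0/L1/L2 = F/DGE/- → run F
t=7: L0/L1/L2 = F/DGE/- → run F
t=8: L0/L1/L2 = -/DGEF/- → run D
t=9: L0/L1/L2 = -/DGEF/- → run D
t=10: L0/L1/L2 = -/DGEF/- → run D
t=11: L0/L1/L2 = -/DGEF/- → run D
t=12: L0/L1/L2 = -/GEF/D → run G
t=13: L0/L1/L2 = -/GEF/D → run G
t=14: L0/L1/L2 = -/GEF/D → run G
t=15: L0/L1/L2 = -/EF/D → run E
t=16: L0/L1/L2 = -/F/D → run F
t=17: L0/L1/L2 = -/F/D → run F
t=18: L0/L1/L2 = -/F/D → run F
t=19: L0/L1/L2 = -/F/D → run F
t=20: L0/L1/L2 = -/-/DF → run D
t=21: L0/L1/L2 = -/-/DF → run D
t=22: L0/L1/L2 = -/-/F → run F
t=23: L0/L1/L2 = -/-/F → run F
t=24: (idle)
t=25: (idle)
t=26: (idle)
t=27: (idle)

completion order = G, E, D, F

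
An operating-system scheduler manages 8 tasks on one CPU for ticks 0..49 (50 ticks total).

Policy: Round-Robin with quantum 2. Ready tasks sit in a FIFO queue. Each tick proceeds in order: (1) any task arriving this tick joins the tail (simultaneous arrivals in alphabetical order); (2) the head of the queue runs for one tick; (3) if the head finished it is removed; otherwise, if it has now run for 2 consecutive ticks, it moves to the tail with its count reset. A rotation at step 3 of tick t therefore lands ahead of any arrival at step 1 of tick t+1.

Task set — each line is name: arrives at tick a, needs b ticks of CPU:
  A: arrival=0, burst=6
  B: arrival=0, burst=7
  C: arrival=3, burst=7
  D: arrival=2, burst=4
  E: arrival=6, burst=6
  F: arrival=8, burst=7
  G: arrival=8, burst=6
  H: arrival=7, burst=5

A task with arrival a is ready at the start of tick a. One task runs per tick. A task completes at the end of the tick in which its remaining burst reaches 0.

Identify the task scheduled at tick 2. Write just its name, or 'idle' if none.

running at tick 2 = B

t=0: queue=[A,B] q_used=0 → run A
t=1: queue=[A,B] q_used=1 → run A
t=2: queue=[B,A,D] q_used=0 → run B
t=3: queue=[B,A,D,C] q_used=1 → run B
t=4: queue=[A,D,C,B] q_used=0 → run A
t=5: queue=[A,D,C,B] q_used=1 → run A
t=6: queue=[D,C,B,A,E] q_used=0 → run D
t=7: queue=[D,C,B,A,E,H] q_used=1 → run D
t=8: queue=[C,B,A,E,H,D,F,G] q_used=0 → run C
t=9: queue=[C,B,A,E,H,D,F,G] q_used=1 → run C
t=10: queue=[B,A,E,H,D,F,G,C] q_used=0 → run B
t=11: queue=[B,A,E,H,D,F,G,C] q_used=1 → run B
t=12: queue=[A,E,H,D,F,G,C,B] q_used=0 → run A
t=13: queue=[A,E,H,D,F,G,C,B] q_used=1 → run A
t=14: queue=[E,H,D,F,G,C,B] q_used=0 → run E
t=15: queue=[E,H,D,F,G,C,B] q_used=1 → run E
t=16: queue=[H,D,F,G,C,B,E] q_used=0 → run H
t=17: queue=[H,D,F,G,C,B,E] q_used=1 → run H
t=18: queue=[D,F,G,C,B,E,H] q_used=0 → run D
t=19: queue=[D,F,G,C,B,E,H] q_used=1 → run D
t=20: queue=[F,G,C,B,E,H] q_used=0 → run F
t=21: queue=[F,G,C,B,E,H] q_used=1 → run F
t=22: queue=[G,C,B,E,H,F] q_used=0 → run G
t=23: queue=[G,C,B,E,H,F] q_used=1 → run G
t=24: queue=[C,B,E,H,F,G] q_used=0 → run C
t=25: queue=[C,B,E,H,F,G] q_used=1 → run C
t=26: queue=[B,E,H,F,G,C] q_used=0 → run B
t=27: queue=[B,E,H,F,G,C] q_used=1 → run B
t=28: queue=[E,H,F,G,C,B] q_used=0 → run E
t=29: queue=[E,H,F,G,C,B] q_used=1 → run E
t=30: queue=[H,F,G,C,B,E] q_used=0 → run H
t=31: queue=[H,F,G,C,B,E] q_used=1 → run H
t=32: queue=[F,G,C,B,E,H] q_used=0 → run F
t=33: queue=[F,G,C,B,E,H] q_used=1 → run F
t=34: queue=[G,C,B,E,H,F] q_used=0 → run G
t=35: queue=[G,C,B,E,H,F] q_used=1 → run G
t=36: queue=[C,B,E,H,F,G] q_used=0 → run C
t=37: queue=[C,B,E,H,F,G] q_used=1 → run C
t=38: queue=[B,E,H,F,G,C] q_used=0 → run B
t=39: queue=[E,H,F,G,C] q_used=0 → run E
t=40: queue=[E,H,F,G,C] q_used=1 → run E
t=41: queue=[H,F,G,C] q_used=0 → run H
t=42: queue=[F,G,C] q_used=0 → run F
t=43: queue=[F,G,C] q_used=1 → run F
t=44: queue=[G,C,F] q_used=0 → run G
t=45: queue=[G,C,F] q_used=1 → run G
t=46: queue=[C,F] q_used=0 → run C
t=47: queue=[F] q_used=0 → run F
t=48: (idle)
t=49: (idle)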